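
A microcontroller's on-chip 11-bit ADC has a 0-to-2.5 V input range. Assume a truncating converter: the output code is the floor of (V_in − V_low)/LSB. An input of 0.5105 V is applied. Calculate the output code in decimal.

code 418

With 2048 levels over 2.5 V, one step is 1.221 mV.
Input sits at 418.202 steps above V_low.
⌊·⌋(418.202) = 418.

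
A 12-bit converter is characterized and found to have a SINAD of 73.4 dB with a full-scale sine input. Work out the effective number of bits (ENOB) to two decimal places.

ENOB = (SINAD − 1.76) / 6.02 = (73.4 − 1.76)/6.02 = 11.900.

11.90 bits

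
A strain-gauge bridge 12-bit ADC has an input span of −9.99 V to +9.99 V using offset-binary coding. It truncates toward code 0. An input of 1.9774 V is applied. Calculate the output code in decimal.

code 2453

Full-scale span = 19.98 V; LSB = 19.98/2^12 = 4.878 mV.
(V_in − V_low)/LSB = (1.9774 − (−9.99)) / 0.00487793 = 2453.377.
⌊·⌋(2453.377) = 2453.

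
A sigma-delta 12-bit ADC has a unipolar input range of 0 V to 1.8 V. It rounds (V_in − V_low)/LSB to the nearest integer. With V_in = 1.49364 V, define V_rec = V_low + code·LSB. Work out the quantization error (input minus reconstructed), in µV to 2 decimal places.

Step size: 1.8 V ÷ 2^12 = 439.45 µV.
Scaled input = 3398.8608 LSBs, so code = 3399.
Reconstructed: 1.4937012 V.
Difference: -6.11719e-05 V → -61.17 µV.

-61.17 µV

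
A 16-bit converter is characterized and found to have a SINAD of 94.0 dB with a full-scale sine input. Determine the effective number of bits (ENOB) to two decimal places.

15.32 bits

ENOB = (SINAD − 1.76) / 6.02 = (94.0 − 1.76)/6.02 = 15.322.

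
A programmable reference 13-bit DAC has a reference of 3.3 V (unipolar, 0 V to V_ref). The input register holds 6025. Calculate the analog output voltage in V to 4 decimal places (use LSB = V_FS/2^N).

2.4271 V

LSB = 3.3 V / 2^13 = 402.83 µV.
V_out = 0 + 6025 × 0.000402832 V = 2.42706 V.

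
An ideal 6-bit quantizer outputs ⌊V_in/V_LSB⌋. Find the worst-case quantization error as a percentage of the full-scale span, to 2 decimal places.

1.56 %

Truncating → worst-case error = 1 LSB = V_FS/2^6, so 100/64 = 1.5625 % of full scale.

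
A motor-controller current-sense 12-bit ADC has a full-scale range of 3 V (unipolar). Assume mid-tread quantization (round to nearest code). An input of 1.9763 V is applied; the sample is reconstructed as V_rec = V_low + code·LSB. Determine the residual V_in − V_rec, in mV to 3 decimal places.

LSB = 3/2^12 = 0.732 mV.
Scaled input = 2698.3083 LSBs, so code = 2698.
V_rec = 0 + 2698·0.000732422 = 1.9760742 V.
Error = 1.9763 − 1.9760742 = 0.000225781 V = 0.226 mV.

0.226 mV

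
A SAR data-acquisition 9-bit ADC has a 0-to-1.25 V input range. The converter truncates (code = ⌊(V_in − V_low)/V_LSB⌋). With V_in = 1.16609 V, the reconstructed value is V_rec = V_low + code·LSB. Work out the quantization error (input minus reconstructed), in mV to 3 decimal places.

1.539 mV

One LSB is 1.25 V / 512 = 2.441 mV.
(V_in − V_low)/LSB = (1.16609 − 0)/0.00244141 = 477.6305 → code 477 (floor).
Code 477 maps back to 0 + 477×0.00244141 V = 1.1645508 V.
Difference: 0.00153922 V → 1.539 mV.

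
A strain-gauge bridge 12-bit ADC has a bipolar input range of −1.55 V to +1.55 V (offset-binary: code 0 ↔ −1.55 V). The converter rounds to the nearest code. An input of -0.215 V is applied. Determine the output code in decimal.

LSB = 3.1 V / 4096 = 0.757 mV.
(V_in − V_low)/LSB = (-0.215 − (−1.55)) / 0.000756836 = 1763.923.
So the output code is 1764.

code 1764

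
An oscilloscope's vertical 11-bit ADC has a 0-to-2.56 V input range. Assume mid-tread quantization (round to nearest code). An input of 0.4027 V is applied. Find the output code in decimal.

code 322

Full-scale span = 2.56 V; LSB = 2.56/2^11 = 1.250 mV.
(0.4027 − 0) / 0.00125 = 322.160 LSBs.
So the output code is 322.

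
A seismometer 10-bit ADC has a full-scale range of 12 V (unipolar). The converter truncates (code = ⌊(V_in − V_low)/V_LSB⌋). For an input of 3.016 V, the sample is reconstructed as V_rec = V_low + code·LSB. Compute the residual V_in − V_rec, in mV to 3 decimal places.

LSB = 12/2^10 = 11.719 mV.
(3.016 − 0)/0.0117188 = 257.3653; ⌊·⌋ gives code 257.
Reconstructed: 3.0117188 V.
Error = 3.016 − 3.0117188 = 0.00428125 V = 4.281 mV.

4.281 mV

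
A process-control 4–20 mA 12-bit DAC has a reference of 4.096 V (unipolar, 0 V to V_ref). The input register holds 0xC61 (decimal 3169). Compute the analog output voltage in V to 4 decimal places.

LSB = 4.096 V / 2^12 = 1.000 mV.
Code 0xC61 = 3169 decimal.
V_out = 0 + 3169 × 0.001 V = 3.169 V.

3.1690 V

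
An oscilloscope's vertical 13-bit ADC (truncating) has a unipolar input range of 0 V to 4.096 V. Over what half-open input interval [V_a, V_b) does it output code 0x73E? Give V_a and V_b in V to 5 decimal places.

[0.92700 V, 0.92750 V)

LSB = 4.096/2^13 = 0.500 mV.
Code 0x73E = 1854 decimal.
V_a = V_low + 1854·LSB = 0.927 V; V_b = V_low + 1855·LSB = 0.9275 V.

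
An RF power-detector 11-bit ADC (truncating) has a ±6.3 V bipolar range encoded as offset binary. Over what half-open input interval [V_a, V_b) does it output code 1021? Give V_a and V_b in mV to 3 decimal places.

[-18.457 mV, -12.305 mV)

LSB = 12.6/2^11 = 6.152 mV.
V_a = V_low + 1021·LSB = -0.018457 V; V_b = V_low + 1022·LSB = -0.0123047 V.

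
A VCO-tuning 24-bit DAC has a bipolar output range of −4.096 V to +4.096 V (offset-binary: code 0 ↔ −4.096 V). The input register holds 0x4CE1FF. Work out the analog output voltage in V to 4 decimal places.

LSB = 8.192 V / 2^24 = 0.49 µV.
Code 0x4CE1FF = 5038591 decimal.
V_out = (−4.096) + 5038591 × 4.88281e-07 V = -1.63575 V.

-1.6358 V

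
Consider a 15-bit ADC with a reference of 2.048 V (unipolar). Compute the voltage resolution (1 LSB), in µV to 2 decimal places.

62.50 µV

Full-scale span = 2.048 V.
LSB = 2.048 / 2^15 = 2.048 / 32768 = 6.25e-05 V = 62.50 µV.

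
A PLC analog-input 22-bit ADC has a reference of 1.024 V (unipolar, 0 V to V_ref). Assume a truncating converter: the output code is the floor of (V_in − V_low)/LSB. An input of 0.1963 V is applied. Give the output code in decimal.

LSB = 1.024 V / 4194304 = 0.24 µV.
(0.1963 − 0) / 2.44141e-07 = 804044.800 LSBs.
⌊·⌋(804044.800) = 804044.

code 804044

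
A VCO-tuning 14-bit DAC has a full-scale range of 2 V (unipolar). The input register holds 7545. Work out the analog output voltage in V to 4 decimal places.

0.9210 V

LSB = 2 V / 2^14 = 122.07 µV.
V_out = 0 + 7545 × 0.00012207 V = 0.921021 V.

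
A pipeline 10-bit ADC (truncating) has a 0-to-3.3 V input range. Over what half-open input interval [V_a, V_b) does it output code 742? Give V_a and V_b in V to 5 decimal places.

LSB = 3.3/2^10 = 3.223 mV.
V_a = V_low + 742·LSB = 2.39121 V; V_b = V_low + 743·LSB = 2.39443 V.

[2.39121 V, 2.39443 V)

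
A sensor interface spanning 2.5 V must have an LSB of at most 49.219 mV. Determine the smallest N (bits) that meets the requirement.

Number of steps required ≥ 2.5 V / 49.219 mV = 50.79.
Need 2^N ≥ 50.79; 2^5 = 32, 2^6 = 64.
Minimum N = 6.

6 bits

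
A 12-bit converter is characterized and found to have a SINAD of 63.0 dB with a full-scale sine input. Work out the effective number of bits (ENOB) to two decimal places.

ENOB = (SINAD − 1.76) / 6.02 = (63.0 − 1.76)/6.02 = 10.173.

10.17 bits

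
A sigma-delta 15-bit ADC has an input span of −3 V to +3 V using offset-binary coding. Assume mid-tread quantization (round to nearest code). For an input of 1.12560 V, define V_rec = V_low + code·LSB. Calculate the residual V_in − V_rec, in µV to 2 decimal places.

Step size: 6 V ÷ 2^15 = 183.11 µV.
(V_in − V_low)/LSB = (1.12560 − (−3))/0.000183105 = 22531.2768 → code 22531 (round).
Reconstructed: 1.1255493 V.
Error = 1.12560 − 1.1255493 = 5.06836e-05 V = 50.68 µV.

50.68 µV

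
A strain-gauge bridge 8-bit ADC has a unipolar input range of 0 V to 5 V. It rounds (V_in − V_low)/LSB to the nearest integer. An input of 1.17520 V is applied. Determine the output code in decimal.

code 60

With 256 levels over 5 V, one step is 19.531 mV.
(1.17520 − 0) / 0.0195312 = 60.170 LSBs.
So the output code is 60.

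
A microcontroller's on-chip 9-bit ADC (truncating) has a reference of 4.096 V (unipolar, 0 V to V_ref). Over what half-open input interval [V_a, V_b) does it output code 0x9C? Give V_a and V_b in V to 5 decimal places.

LSB = 4.096/2^9 = 8.000 mV.
Code 0x9C = 156 decimal.
V_a = V_low + 156·LSB = 1.248 V; V_b = V_low + 157·LSB = 1.256 V.

[1.24800 V, 1.25600 V)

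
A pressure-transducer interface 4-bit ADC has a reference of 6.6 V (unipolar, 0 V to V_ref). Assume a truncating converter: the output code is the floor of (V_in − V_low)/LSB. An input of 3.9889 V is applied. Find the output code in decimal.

code 9

With 16 levels over 6.6 V, one step is 412.500 mV.
(V_in − V_low)/LSB = (3.9889 − 0) / 0.4125 = 9.670.
So the output code is 9.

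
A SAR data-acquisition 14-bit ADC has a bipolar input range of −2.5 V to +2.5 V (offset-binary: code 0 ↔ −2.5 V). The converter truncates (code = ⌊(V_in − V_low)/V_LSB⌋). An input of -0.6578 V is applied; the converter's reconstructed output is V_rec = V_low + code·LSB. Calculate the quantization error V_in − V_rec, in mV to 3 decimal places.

0.159 mV

LSB = 5/2^14 = 305.18 µV.
(V_in − V_low)/LSB = (-0.6578 − (−2.5))/0.000305176 = 6036.5210 → code 6036 (floor).
Code 6036 maps back to (−2.5) + 6036×0.000305176 V = -0.65795898 V.
V_in − V_rec = 0.000158984 V = 0.159 mV.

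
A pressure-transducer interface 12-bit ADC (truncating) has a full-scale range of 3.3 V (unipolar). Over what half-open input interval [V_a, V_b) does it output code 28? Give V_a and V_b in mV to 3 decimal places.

LSB = 3.3/2^12 = 0.806 mV.
V_a = V_low + 28·LSB = 0.0225586 V; V_b = V_low + 29·LSB = 0.0233643 V.

[22.559 mV, 23.364 mV)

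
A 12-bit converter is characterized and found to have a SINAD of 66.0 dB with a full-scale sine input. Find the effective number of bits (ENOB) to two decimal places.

10.67 bits

ENOB = (SINAD − 1.76) / 6.02 = (66.0 − 1.76)/6.02 = 10.671.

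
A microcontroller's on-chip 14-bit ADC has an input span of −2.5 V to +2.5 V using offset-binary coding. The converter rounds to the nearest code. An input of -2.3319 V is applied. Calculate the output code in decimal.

With 16384 levels over 5 V, one step is 305.18 µV.
(V_in − V_low)/LSB = (-2.3319 − (−2.5)) / 0.000305176 = 550.830.
Round → code 551.

code 551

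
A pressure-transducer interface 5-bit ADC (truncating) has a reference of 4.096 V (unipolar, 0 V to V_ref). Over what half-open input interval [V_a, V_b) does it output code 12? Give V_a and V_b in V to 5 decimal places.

[1.53600 V, 1.66400 V)

LSB = 4.096/2^5 = 128.000 mV.
V_a = V_low + 12·LSB = 1.536 V; V_b = V_low + 13·LSB = 1.664 V.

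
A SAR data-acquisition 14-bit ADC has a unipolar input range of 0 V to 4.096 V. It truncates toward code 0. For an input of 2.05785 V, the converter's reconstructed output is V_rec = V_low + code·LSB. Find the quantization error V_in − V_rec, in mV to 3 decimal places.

LSB = 4.096/2^14 = 250.00 µV.
(2.05785 − 0)/0.00025 = 8231.4000; ⌊·⌋ gives code 8231.
Code 8231 maps back to 0 + 8231×0.00025 V = 2.05775 V.
Error = 2.05785 − 2.05775 = 0.0001 V = 0.100 mV.

0.100 mV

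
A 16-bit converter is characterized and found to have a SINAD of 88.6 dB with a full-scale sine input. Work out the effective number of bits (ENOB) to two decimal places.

ENOB = (SINAD − 1.76) / 6.02 = (88.6 − 1.76)/6.02 = 14.425.

14.43 bits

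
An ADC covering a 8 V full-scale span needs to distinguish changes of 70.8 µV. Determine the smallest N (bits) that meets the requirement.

17 bits

Number of steps required ≥ 8 V / 70.8 µV = 112994.35.
Need 2^N ≥ 112994.35; 2^16 = 65536, 2^17 = 131072.
Minimum N = 17.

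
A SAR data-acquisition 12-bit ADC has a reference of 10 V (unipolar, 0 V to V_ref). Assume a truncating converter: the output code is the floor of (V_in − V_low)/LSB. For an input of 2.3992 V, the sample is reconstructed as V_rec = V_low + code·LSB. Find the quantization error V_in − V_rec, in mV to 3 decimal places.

LSB = 10/2^12 = 2.441 mV.
(V_in − V_low)/LSB = (2.3992 − 0)/0.00244141 = 982.7123 → code 982 (floor).
Reconstructed: 2.3974609 V.
V_in − V_rec = 0.00173906 V = 1.739 mV.

1.739 mV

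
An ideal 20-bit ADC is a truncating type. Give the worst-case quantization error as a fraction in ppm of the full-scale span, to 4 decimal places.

Truncating → worst-case error = 1 LSB = V_FS/2^20, so 1e+06/1048576 = 0.953674 ppm of full scale.

0.9537 ppm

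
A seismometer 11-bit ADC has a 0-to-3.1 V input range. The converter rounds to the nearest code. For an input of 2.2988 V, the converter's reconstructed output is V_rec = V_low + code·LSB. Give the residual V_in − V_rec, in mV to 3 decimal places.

-0.468 mV

One LSB is 3.1 V / 2048 = 1.514 mV.
Scaled input = 1518.6911 LSBs, so code = 1519.
Reconstructed: 2.2992676 V.
V_in − V_rec = -0.000467578 V = -0.468 mV.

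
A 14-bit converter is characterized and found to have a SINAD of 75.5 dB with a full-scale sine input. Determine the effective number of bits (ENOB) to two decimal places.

12.25 bits

ENOB = (SINAD − 1.76) / 6.02 = (75.5 − 1.76)/6.02 = 12.249.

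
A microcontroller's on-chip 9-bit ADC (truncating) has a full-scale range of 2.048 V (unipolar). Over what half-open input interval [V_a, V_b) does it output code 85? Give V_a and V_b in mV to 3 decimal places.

[340.000 mV, 344.000 mV)

LSB = 2.048/2^9 = 4.000 mV.
V_a = V_low + 85·LSB = 0.34 V; V_b = V_low + 86·LSB = 0.344 V.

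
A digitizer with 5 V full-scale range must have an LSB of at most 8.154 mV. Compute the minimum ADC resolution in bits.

10 bits

Number of steps required ≥ 5 V / 8.154 mV = 613.20.
Need 2^N ≥ 613.20; 2^9 = 512, 2^10 = 1024.
Minimum N = 10.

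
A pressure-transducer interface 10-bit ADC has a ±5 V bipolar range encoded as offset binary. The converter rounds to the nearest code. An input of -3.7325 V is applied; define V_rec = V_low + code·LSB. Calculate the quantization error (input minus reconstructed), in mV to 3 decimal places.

-2.031 mV

LSB = 10/2^10 = 9.766 mV.
(V_in − V_low)/LSB = (-3.7325 − (−5))/0.00976562 = 129.7920 → code 130 (round).
Code 130 maps back to (−5) + 130×0.00976562 V = -3.7304688 V.
Error = -3.7325 − (−3.7304688) = -0.00203125 V = -2.031 mV.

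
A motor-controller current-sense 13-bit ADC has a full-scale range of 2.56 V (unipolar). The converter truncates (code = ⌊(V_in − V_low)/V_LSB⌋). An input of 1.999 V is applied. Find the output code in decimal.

code 6396

Full-scale span = 2.56 V; LSB = 2.56/2^13 = 312.50 µV.
(V_in − V_low)/LSB = (1.999 − 0) / 0.0003125 = 6396.800.
⌊·⌋(6396.800) = 6396.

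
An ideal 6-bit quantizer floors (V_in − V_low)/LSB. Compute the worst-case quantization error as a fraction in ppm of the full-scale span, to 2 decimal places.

15625.00 ppm

Truncating → worst-case error = 1 LSB = V_FS/2^6, so 1e+06/64 = 15625 ppm of full scale.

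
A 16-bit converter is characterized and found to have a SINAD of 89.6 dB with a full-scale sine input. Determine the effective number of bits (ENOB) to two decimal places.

14.59 bits

ENOB = (SINAD − 1.76) / 6.02 = (89.6 − 1.76)/6.02 = 14.591.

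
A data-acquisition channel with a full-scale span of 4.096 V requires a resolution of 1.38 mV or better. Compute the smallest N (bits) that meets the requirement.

12 bits

Number of steps required ≥ 4.096 V / 1.38 mV = 2968.12.
Need 2^N ≥ 2968.12; 2^11 = 2048, 2^12 = 4096.
Minimum N = 12.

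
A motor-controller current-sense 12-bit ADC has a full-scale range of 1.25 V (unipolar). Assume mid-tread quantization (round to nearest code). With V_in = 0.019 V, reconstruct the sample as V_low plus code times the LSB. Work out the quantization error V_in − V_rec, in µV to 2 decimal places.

Step size: 1.25 V ÷ 2^12 = 305.18 µV.
(V_in − V_low)/LSB = (0.019 − 0)/0.000305176 = 62.2592 → code 62 (round).
Code 62 maps back to 0 + 62×0.000305176 V = 0.018920898 V.
Error = 0.019 − 0.018920898 = 7.91016e-05 V = 79.10 µV.

79.10 µV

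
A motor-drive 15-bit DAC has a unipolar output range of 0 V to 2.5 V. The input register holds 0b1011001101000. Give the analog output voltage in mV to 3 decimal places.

437.622 mV

LSB = 2.5 V / 2^15 = 76.29 µV.
Code 0b1011001101000 = 5736 decimal.
V_out = 0 + 5736 × 7.62939e-05 V = 0.437622 V.
= 437.622 mV.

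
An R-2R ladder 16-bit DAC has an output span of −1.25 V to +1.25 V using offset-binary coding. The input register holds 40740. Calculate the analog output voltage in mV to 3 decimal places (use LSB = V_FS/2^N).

LSB = 2.5 V / 2^16 = 38.15 µV.
V_out = (−1.25) + 40740 × 3.8147e-05 V = 0.304108 V.
= 304.108 mV.

304.108 mV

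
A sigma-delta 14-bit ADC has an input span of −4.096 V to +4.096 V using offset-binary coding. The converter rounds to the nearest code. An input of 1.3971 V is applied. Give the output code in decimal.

code 10986

With 16384 levels over 8.192 V, one step is 0.500 mV.
(1.3971 − (−4.096)) / 0.0005 = 10986.200 LSBs.
round(10986.200) = 10986.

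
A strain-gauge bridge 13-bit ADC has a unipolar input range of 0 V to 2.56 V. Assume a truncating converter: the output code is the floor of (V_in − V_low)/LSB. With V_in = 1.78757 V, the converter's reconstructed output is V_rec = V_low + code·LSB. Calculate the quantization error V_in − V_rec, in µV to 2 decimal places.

70.00 µV

One LSB is 2.56 V / 8192 = 312.50 µV.
(1.78757 − 0)/0.0003125 = 5720.2240; ⌊·⌋ gives code 5720.
V_rec = 0 + 5720·0.0003125 = 1.7875 V.
Difference: 7e-05 V → 70.00 µV.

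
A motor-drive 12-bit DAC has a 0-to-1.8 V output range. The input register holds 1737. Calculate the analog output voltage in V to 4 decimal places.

LSB = 1.8 V / 2^12 = 439.45 µV.
V_out = 0 + 1737 × 0.000439453 V = 0.76333 V.

0.7633 V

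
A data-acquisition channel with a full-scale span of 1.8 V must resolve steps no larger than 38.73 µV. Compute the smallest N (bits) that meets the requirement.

Number of steps required ≥ 1.8 V / 38.73 µV = 46475.60.
Need 2^N ≥ 46475.60; 2^15 = 32768, 2^16 = 65536.
Minimum N = 16.

16 bits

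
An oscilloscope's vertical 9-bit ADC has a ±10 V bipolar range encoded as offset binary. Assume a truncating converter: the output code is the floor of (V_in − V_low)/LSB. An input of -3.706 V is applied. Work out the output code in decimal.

With 512 levels over 20 V, one step is 39.062 mV.
Input sits at 161.126 steps above V_low.
So the output code is 161.

code 161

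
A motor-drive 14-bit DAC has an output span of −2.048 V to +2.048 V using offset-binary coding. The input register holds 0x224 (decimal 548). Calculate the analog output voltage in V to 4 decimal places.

-1.9110 V

LSB = 4.096 V / 2^14 = 250.00 µV.
Code 0x224 = 548 decimal.
V_out = (−2.048) + 548 × 0.00025 V = -1.911 V.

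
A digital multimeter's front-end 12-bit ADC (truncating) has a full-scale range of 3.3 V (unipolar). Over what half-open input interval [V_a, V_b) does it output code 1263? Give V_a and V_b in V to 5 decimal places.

LSB = 3.3/2^12 = 0.806 mV.
V_a = V_low + 1263·LSB = 1.01755 V; V_b = V_low + 1264·LSB = 1.01836 V.

[1.01755 V, 1.01836 V)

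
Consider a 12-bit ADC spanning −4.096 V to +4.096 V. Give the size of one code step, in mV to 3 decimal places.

Full-scale span = 8.192 V.
LSB = 8.192 / 2^12 = 8.192 / 4096 = 0.002 V = 2.000 mV.

2.000 mV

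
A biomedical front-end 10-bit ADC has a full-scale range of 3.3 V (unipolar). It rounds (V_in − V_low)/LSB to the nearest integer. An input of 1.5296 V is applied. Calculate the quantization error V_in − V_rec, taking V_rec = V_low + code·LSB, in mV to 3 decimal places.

Step size: 3.3 V ÷ 2^10 = 3.223 mV.
(V_in − V_low)/LSB = (1.5296 − 0)/0.00322266 = 474.6395 → code 475 (round).
Reconstructed: 1.5307617 V.
V_in − V_rec = -0.00116172 V = -1.162 mV.

-1.162 mV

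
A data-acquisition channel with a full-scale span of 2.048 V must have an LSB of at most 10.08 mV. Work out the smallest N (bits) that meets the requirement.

8 bits

Number of steps required ≥ 2.048 V / 10.08 mV = 203.17.
Need 2^N ≥ 203.17; 2^7 = 128, 2^8 = 256.
Minimum N = 8.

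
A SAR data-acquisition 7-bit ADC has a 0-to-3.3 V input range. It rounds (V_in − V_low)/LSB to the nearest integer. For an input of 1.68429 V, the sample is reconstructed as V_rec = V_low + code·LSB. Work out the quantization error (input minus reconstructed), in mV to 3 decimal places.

One LSB is 3.3 V / 128 = 25.781 mV.
(1.68429 − 0)/0.0257812 = 65.3300; round gives code 65.
V_rec = 0 + 65·0.0257812 = 1.6757812 V.
V_in − V_rec = 0.00850875 V = 8.509 mV.

8.509 mV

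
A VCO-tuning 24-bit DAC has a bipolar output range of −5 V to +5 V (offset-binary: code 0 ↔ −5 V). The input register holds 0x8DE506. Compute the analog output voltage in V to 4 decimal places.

LSB = 10 V / 2^24 = 0.60 µV.
Code 0x8DE506 = 9299206 decimal.
V_out = (−5) + 9299206 × 5.96046e-07 V = 0.542759 V.

0.5428 V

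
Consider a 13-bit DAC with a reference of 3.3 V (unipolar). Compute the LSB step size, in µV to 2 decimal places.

Full-scale span = 3.3 V.
LSB = 3.3 / 2^13 = 3.3 / 8192 = 0.000402832 V = 402.83 µV.

402.83 µV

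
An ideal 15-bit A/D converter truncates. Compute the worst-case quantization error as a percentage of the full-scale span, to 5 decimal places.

Truncating → worst-case error = 1 LSB = V_FS/2^15, so 100/32768 = 0.00305176 % of full scale.

0.00305 %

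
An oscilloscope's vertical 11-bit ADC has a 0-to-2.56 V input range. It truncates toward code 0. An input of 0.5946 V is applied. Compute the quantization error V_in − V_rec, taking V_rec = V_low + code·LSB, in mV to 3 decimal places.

One LSB is 2.56 V / 2048 = 1.250 mV.
(0.5946 − 0)/0.00125 = 475.6800; ⌊·⌋ gives code 475.
Code 475 maps back to 0 + 475×0.00125 V = 0.59375 V.
Difference: 0.00085 V → 0.850 mV.

0.850 mV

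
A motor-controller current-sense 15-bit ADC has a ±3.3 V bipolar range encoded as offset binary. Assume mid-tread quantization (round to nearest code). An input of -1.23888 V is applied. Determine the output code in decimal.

With 32768 levels over 6.6 V, one step is 201.42 µV.
(-1.23888 − (−3.3)) / 0.000201416 = 10233.149 LSBs.
So the output code is 10233.

code 10233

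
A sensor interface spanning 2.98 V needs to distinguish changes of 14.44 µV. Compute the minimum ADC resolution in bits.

Number of steps required ≥ 2.98 V / 14.44 µV = 206371.19.
Need 2^N ≥ 206371.19; 2^17 = 131072, 2^18 = 262144.
Minimum N = 18.

18 bits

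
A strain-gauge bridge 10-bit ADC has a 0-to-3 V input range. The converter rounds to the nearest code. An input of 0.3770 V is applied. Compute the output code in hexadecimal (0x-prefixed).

code 0x81 (decimal 129)

With 1024 levels over 3 V, one step is 2.930 mV.
(0.3770 − 0) / 0.00292969 = 128.683 LSBs.
So the output code is 129.
In hexadecimal (0x-prefixed): 0x81.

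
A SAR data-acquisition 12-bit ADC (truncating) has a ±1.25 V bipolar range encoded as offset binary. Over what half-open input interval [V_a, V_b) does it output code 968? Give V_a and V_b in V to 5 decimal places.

LSB = 2.5/2^12 = 0.610 mV.
V_a = V_low + 968·LSB = -0.65918 V; V_b = V_low + 969·LSB = -0.658569 V.

[-0.65918 V, -0.65857 V)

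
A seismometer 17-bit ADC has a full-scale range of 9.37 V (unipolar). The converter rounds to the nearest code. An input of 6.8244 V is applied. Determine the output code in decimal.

code 95463

LSB = 9.37 V / 131072 = 71.49 µV.
Input sits at 95462.941 steps above V_low.
round(95462.941) = 95463.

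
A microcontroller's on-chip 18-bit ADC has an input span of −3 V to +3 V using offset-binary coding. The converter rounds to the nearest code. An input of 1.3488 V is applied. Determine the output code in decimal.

Full-scale span = 6 V; LSB = 6/2^18 = 22.89 µV.
Input sits at 190001.971 steps above V_low.
So the output code is 190002.

code 190002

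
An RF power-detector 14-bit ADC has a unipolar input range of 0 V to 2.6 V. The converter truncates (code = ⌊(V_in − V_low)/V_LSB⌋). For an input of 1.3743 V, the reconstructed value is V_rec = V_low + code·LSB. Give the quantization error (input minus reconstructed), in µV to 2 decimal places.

32.42 µV

Step size: 2.6 V ÷ 2^14 = 158.69 µV.
(1.3743 − 0)/0.000158691 = 8660.2043; ⌊·⌋ gives code 8660.
Code 8660 maps back to 0 + 8660×0.000158691 V = 1.3742676 V.
V_in − V_rec = 3.24219e-05 V = 32.42 µV.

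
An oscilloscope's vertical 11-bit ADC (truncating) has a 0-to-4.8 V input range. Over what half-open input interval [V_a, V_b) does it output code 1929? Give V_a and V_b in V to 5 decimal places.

[4.52109 V, 4.52344 V)

LSB = 4.8/2^11 = 2.344 mV.
V_a = V_low + 1929·LSB = 4.52109 V; V_b = V_low + 1930·LSB = 4.52344 V.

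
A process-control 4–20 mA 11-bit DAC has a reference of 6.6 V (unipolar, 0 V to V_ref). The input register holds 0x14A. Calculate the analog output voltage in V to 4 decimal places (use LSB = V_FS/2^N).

LSB = 6.6 V / 2^11 = 3.223 mV.
Code 0x14A = 330 decimal.
V_out = 0 + 330 × 0.00322266 V = 1.06348 V.

1.0635 V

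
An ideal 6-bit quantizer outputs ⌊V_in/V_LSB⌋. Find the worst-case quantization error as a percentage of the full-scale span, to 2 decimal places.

1.56 %

Truncating → worst-case error = 1 LSB = V_FS/2^6, so 100/64 = 1.5625 % of full scale.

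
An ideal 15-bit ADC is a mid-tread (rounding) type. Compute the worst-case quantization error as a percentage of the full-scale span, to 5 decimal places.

0.00153 %

Rounding → worst-case error = ½ LSB = V_FS/2^16, so 100/65536 = 0.00152588 % of full scale.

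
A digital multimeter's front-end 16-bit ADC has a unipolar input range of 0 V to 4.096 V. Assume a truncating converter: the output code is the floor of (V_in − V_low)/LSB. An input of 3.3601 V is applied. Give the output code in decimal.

Full-scale span = 4.096 V; LSB = 4.096/2^16 = 62.50 µV.
(V_in − V_low)/LSB = (3.3601 − 0) / 6.25e-05 = 53761.600.
So the output code is 53761.

code 53761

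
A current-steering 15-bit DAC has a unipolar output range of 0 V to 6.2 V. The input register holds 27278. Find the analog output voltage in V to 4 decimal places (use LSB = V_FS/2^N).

5.1612 V

LSB = 6.2 V / 2^15 = 189.21 µV.
V_out = 0 + 27278 × 0.000189209 V = 5.16124 V.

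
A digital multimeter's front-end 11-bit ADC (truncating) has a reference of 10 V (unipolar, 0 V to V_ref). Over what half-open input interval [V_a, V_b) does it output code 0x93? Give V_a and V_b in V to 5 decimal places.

LSB = 10/2^11 = 4.883 mV.
Code 0x93 = 147 decimal.
V_a = V_low + 147·LSB = 0.717773 V; V_b = V_low + 148·LSB = 0.722656 V.

[0.71777 V, 0.72266 V)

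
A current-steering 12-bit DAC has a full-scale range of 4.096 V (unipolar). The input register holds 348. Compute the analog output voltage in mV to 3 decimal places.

348.000 mV

LSB = 4.096 V / 2^12 = 1.000 mV.
V_out = 0 + 348 × 0.001 V = 0.348 V.
= 348.000 mV.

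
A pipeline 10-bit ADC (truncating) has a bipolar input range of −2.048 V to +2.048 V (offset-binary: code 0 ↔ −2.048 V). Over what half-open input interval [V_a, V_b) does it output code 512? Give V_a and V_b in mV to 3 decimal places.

LSB = 4.096/2^10 = 4.000 mV.
V_a = V_low + 512·LSB = 0 V; V_b = V_low + 513·LSB = 0.004 V.

[0.000 mV, 4.000 mV)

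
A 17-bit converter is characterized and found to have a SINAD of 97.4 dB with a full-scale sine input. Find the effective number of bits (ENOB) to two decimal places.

15.89 bits

ENOB = (SINAD − 1.76) / 6.02 = (97.4 − 1.76)/6.02 = 15.887.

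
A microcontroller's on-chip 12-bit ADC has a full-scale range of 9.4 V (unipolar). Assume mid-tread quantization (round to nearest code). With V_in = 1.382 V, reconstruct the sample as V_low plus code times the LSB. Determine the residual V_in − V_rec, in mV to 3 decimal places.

0.457 mV

Step size: 9.4 V ÷ 2^12 = 2.295 mV.
Scaled input = 602.1991 LSBs, so code = 602.
V_rec = 0 + 602·0.00229492 = 1.381543 V.
Difference: 0.000457031 V → 0.457 mV.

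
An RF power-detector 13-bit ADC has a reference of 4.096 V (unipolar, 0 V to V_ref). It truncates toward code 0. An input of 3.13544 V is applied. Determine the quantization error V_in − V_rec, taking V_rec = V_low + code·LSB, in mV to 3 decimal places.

Step size: 4.096 V ÷ 2^13 = 0.500 mV.
(V_in − V_low)/LSB = (3.13544 − 0)/0.0005 = 6270.8800 → code 6270 (floor).
Code 6270 maps back to 0 + 6270×0.0005 V = 3.135 V.
Error = 3.13544 − 3.135 = 0.00044 V = 0.440 mV.

0.440 mV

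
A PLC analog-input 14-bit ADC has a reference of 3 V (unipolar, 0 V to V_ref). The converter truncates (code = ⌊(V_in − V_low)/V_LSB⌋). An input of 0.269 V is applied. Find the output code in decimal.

Full-scale span = 3 V; LSB = 3/2^14 = 183.11 µV.
(V_in − V_low)/LSB = (0.269 − 0) / 0.000183105 = 1469.099.
⌊·⌋(1469.099) = 1469.

code 1469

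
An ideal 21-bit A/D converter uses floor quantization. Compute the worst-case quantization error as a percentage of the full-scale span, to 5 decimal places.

0.00005 %

Truncating → worst-case error = 1 LSB = V_FS/2^21, so 100/2097152 = 4.76837e-05 % of full scale.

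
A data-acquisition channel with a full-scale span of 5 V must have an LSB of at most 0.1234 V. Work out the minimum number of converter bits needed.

Number of steps required ≥ 5 V / 0.1234 V = 40.52.
Need 2^N ≥ 40.52; 2^5 = 32, 2^6 = 64.
Minimum N = 6.

6 bits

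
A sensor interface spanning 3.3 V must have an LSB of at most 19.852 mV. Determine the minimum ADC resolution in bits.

8 bits

Number of steps required ≥ 3.3 V / 19.852 mV = 166.23.
Need 2^N ≥ 166.23; 2^7 = 128, 2^8 = 256.
Minimum N = 8.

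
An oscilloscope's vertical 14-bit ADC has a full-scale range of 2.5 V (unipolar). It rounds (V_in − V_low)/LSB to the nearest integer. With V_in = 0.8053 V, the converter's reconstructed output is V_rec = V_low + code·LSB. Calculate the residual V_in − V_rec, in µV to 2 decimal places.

-58.89 µV

Step size: 2.5 V ÷ 2^14 = 152.59 µV.
(0.8053 − 0)/0.000152588 = 5277.6141; round gives code 5278.
V_rec = 0 + 5278·0.000152588 = 0.80535889 V.
Difference: -5.88867e-05 V → -58.89 µV.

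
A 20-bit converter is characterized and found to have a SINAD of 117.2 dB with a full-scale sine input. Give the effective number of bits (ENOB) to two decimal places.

19.18 bits

ENOB = (SINAD − 1.76) / 6.02 = (117.2 − 1.76)/6.02 = 19.176.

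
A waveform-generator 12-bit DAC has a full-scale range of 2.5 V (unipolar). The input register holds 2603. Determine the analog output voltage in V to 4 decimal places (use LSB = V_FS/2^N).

1.5887 V

LSB = 2.5 V / 2^12 = 0.610 mV.
V_out = 0 + 2603 × 0.000610352 V = 1.58875 V.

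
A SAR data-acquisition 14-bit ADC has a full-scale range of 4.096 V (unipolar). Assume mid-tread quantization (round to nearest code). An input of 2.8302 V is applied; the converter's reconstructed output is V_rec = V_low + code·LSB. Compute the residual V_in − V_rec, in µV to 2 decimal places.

LSB = 4.096/2^14 = 250.00 µV.
(2.8302 − 0)/0.00025 = 11320.8000; round gives code 11321.
Code 11321 maps back to 0 + 11321×0.00025 V = 2.83025 V.
Error = 2.8302 − 2.83025 = -5e-05 V = -50.00 µV.

-50.00 µV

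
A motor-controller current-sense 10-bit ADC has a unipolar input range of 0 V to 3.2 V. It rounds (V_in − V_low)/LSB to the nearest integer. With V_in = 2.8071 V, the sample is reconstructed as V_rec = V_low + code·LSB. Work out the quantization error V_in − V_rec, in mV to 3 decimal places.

0.850 mV

Step size: 3.2 V ÷ 2^10 = 3.125 mV.
(V_in − V_low)/LSB = (2.8071 − 0)/0.003125 = 898.2720 → code 898 (round).
V_rec = 0 + 898·0.003125 = 2.80625 V.
Error = 2.8071 − 2.80625 = 0.00085 V = 0.850 mV.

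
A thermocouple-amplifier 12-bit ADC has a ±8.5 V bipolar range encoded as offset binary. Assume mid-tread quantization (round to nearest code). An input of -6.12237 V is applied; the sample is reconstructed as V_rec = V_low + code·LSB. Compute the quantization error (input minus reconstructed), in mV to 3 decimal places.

One LSB is 17 V / 4096 = 4.150 mV.
(V_in − V_low)/LSB = (-6.12237 − (−8.5))/0.00415039 = 572.8690 → code 573 (round).
V_rec = (−8.5) + 573·0.00415039 = -6.1218262 V.
V_in − V_rec = -0.000543828 V = -0.544 mV.

-0.544 mV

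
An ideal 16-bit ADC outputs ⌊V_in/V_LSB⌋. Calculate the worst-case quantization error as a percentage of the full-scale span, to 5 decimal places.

0.00153 %

Truncating → worst-case error = 1 LSB = V_FS/2^16, so 100/65536 = 0.00152588 % of full scale.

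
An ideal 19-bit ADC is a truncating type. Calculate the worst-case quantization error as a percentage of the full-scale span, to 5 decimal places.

0.00019 %

Truncating → worst-case error = 1 LSB = V_FS/2^19, so 100/524288 = 0.000190735 % of full scale.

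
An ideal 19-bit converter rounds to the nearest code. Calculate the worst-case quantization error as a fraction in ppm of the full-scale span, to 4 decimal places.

0.9537 ppm

Rounding → worst-case error = ½ LSB = V_FS/2^20, so 1e+06/1048576 = 0.953674 ppm of full scale.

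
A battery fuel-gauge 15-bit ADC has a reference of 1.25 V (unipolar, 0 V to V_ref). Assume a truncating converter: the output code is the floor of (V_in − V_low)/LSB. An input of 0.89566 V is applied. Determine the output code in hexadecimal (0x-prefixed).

code 0x5BB7 (decimal 23479)

With 32768 levels over 1.25 V, one step is 38.15 µV.
(V_in − V_low)/LSB = (0.89566 − 0) / 3.8147e-05 = 23479.190.
⌊·⌋(23479.190) = 23479.
In hexadecimal (0x-prefixed): 0x5BB7.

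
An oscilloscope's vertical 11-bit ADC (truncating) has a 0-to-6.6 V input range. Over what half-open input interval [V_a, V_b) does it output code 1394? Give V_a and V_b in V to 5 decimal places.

LSB = 6.6/2^11 = 3.223 mV.
V_a = V_low + 1394·LSB = 4.49238 V; V_b = V_low + 1395·LSB = 4.49561 V.

[4.49238 V, 4.49561 V)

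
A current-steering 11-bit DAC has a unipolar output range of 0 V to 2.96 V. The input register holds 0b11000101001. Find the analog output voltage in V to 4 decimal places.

LSB = 2.96 V / 2^11 = 1.445 mV.
Code 0b11000101001 = 1577 decimal.
V_out = 0 + 1577 × 0.00144531 V = 2.27926 V.

2.2793 V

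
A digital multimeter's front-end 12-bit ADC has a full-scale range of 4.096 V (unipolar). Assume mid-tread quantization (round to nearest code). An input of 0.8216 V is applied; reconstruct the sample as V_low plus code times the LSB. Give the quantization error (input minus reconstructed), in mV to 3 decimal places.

LSB = 4.096/2^12 = 1.000 mV.
(0.8216 − 0)/0.001 = 821.6000; round gives code 822.
Reconstructed: 0.822 V.
Error = 0.8216 − 0.822 = -0.0004 V = -0.400 mV.

-0.400 mV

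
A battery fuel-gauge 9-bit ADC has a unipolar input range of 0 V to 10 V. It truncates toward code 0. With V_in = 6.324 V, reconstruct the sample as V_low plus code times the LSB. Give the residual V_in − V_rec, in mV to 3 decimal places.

Step size: 10 V ÷ 2^9 = 19.531 mV.
(6.324 − 0)/0.0195312 = 323.7888; ⌊·⌋ gives code 323.
Code 323 maps back to 0 + 323×0.0195312 V = 6.3085938 V.
V_in − V_rec = 0.0154062 V = 15.406 mV.

15.406 mV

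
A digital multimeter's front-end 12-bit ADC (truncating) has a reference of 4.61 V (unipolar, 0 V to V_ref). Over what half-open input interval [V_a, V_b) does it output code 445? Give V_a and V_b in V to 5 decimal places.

[0.50084 V, 0.50197 V)

LSB = 4.61/2^12 = 1.125 mV.
V_a = V_low + 445·LSB = 0.500842 V; V_b = V_low + 446·LSB = 0.501968 V.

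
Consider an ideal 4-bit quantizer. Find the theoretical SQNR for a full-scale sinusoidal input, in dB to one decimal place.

25.8 dB

SNR ≈ 6.02·N + 1.76 dB = 6.02·4 + 1.76 = 25.84 dB.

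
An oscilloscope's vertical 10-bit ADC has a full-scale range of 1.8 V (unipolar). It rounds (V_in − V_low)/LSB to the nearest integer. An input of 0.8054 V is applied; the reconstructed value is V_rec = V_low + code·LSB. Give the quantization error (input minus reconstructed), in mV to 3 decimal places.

Step size: 1.8 V ÷ 2^10 = 1.758 mV.
Scaled input = 458.1831 LSBs, so code = 458.
Reconstructed: 0.80507812 V.
Difference: 0.000321875 V → 0.322 mV.

0.322 mV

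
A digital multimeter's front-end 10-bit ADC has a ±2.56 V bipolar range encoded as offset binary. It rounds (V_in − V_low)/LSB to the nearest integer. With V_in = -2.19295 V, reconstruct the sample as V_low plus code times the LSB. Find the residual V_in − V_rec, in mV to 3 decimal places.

2.050 mV

LSB = 5.12/2^10 = 5.000 mV.
Scaled input = 73.4100 LSBs, so code = 73.
Code 73 maps back to (−2.56) + 73×0.005 V = -2.195 V.
Error = -2.19295 − (−2.195) = 0.00205 V = 2.050 mV.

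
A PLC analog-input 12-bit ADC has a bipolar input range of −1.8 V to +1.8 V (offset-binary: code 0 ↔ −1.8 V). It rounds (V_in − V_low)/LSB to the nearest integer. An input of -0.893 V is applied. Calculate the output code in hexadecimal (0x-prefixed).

code 0x408 (decimal 1032)

With 4096 levels over 3.6 V, one step is 0.879 mV.
(V_in − V_low)/LSB = (-0.893 − (−1.8)) / 0.000878906 = 1031.964.
So the output code is 1032.
In hexadecimal (0x-prefixed): 0x408.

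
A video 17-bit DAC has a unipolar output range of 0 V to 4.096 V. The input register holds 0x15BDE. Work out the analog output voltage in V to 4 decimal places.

2.7829 V

LSB = 4.096 V / 2^17 = 31.25 µV.
Code 0x15BDE = 89054 decimal.
V_out = 0 + 89054 × 3.125e-05 V = 2.78294 V.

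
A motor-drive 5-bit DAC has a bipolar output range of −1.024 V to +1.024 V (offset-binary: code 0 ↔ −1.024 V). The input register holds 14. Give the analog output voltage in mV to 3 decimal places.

LSB = 2.048 V / 2^5 = 64.000 mV.
V_out = (−1.024) + 14 × 0.064 V = -0.128 V.
= -128.000 mV.

-128.000 mV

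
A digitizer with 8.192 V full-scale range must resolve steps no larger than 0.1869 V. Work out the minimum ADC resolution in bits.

6 bits

Number of steps required ≥ 8.192 V / 0.1869 V = 43.83.
Need 2^N ≥ 43.83; 2^5 = 32, 2^6 = 64.
Minimum N = 6.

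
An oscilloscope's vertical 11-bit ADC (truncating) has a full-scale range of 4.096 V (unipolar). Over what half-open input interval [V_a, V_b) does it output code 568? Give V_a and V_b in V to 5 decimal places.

[1.13600 V, 1.13800 V)

LSB = 4.096/2^11 = 2.000 mV.
V_a = V_low + 568·LSB = 1.136 V; V_b = V_low + 569·LSB = 1.138 V.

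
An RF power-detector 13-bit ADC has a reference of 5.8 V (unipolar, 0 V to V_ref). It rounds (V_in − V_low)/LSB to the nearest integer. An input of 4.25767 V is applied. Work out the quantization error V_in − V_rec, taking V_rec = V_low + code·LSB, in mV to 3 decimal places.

One LSB is 5.8 V / 8192 = 0.708 mV.
Scaled input = 6013.5918 LSBs, so code = 6014.
V_rec = 0 + 6014·0.000708008 = 4.257959 V.
Difference: -0.000288984 V → -0.289 mV.

-0.289 mV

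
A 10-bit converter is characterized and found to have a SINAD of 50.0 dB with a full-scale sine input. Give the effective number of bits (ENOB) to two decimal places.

ENOB = (SINAD − 1.76) / 6.02 = (50.0 − 1.76)/6.02 = 8.013.

8.01 bits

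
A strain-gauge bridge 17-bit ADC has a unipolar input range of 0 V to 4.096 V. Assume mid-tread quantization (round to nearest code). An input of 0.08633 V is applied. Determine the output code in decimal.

With 131072 levels over 4.096 V, one step is 31.25 µV.
Input sits at 2762.560 steps above V_low.
round(2762.560) = 2763.

code 2763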